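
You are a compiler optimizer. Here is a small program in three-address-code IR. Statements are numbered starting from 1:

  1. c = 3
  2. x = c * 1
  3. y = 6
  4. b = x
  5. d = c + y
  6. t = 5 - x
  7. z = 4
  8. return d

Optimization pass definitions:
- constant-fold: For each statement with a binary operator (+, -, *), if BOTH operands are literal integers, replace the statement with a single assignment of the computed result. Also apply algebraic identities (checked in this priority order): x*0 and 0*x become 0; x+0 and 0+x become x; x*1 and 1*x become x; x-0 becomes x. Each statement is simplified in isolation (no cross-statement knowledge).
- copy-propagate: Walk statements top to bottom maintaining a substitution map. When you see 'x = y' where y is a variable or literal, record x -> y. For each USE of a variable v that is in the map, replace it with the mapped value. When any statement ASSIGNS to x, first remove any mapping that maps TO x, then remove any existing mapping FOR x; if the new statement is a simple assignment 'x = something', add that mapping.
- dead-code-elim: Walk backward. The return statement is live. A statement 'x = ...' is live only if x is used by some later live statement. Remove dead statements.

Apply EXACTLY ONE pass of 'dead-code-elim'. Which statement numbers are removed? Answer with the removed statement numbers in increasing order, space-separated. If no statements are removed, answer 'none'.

Backward liveness scan:
Stmt 1 'c = 3': KEEP (c is live); live-in = []
Stmt 2 'x = c * 1': DEAD (x not in live set ['c'])
Stmt 3 'y = 6': KEEP (y is live); live-in = ['c']
Stmt 4 'b = x': DEAD (b not in live set ['c', 'y'])
Stmt 5 'd = c + y': KEEP (d is live); live-in = ['c', 'y']
Stmt 6 't = 5 - x': DEAD (t not in live set ['d'])
Stmt 7 'z = 4': DEAD (z not in live set ['d'])
Stmt 8 'return d': KEEP (return); live-in = ['d']
Removed statement numbers: [2, 4, 6, 7]
Surviving IR:
  c = 3
  y = 6
  d = c + y
  return d

Answer: 2 4 6 7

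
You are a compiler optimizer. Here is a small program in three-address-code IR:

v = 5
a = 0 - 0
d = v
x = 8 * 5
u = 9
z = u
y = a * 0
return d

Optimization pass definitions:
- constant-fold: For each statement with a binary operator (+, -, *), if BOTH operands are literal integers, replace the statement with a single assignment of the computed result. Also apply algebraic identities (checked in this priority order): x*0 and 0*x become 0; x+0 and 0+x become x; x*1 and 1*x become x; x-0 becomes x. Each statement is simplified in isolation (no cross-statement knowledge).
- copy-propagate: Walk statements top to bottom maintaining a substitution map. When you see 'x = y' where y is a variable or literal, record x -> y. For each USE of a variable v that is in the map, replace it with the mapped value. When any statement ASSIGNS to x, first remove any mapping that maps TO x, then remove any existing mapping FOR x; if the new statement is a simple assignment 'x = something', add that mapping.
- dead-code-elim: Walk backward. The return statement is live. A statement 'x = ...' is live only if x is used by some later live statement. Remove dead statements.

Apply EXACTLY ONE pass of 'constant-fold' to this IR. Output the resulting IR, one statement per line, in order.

Applying constant-fold statement-by-statement:
  [1] v = 5  (unchanged)
  [2] a = 0 - 0  -> a = 0
  [3] d = v  (unchanged)
  [4] x = 8 * 5  -> x = 40
  [5] u = 9  (unchanged)
  [6] z = u  (unchanged)
  [7] y = a * 0  -> y = 0
  [8] return d  (unchanged)
Result (8 stmts):
  v = 5
  a = 0
  d = v
  x = 40
  u = 9
  z = u
  y = 0
  return d

Answer: v = 5
a = 0
d = v
x = 40
u = 9
z = u
y = 0
return d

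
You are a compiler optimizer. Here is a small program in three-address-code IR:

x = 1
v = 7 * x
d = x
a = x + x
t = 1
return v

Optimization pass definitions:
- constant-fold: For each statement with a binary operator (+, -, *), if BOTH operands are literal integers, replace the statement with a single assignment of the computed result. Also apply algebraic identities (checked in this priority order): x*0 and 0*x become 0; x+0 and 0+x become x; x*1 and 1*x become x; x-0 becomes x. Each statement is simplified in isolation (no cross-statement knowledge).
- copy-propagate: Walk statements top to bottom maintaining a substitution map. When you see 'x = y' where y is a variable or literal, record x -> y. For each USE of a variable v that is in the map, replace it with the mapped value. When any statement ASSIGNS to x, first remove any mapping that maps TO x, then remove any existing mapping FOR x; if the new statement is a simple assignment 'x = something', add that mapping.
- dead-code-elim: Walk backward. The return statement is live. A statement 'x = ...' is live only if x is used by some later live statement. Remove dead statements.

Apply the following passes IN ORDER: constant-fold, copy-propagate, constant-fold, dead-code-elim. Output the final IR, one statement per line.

Answer: v = 7
return v

Derivation:
Initial IR:
  x = 1
  v = 7 * x
  d = x
  a = x + x
  t = 1
  return v
After constant-fold (6 stmts):
  x = 1
  v = 7 * x
  d = x
  a = x + x
  t = 1
  return v
After copy-propagate (6 stmts):
  x = 1
  v = 7 * 1
  d = 1
  a = 1 + 1
  t = 1
  return v
After constant-fold (6 stmts):
  x = 1
  v = 7
  d = 1
  a = 2
  t = 1
  return v
After dead-code-elim (2 stmts):
  v = 7
  return v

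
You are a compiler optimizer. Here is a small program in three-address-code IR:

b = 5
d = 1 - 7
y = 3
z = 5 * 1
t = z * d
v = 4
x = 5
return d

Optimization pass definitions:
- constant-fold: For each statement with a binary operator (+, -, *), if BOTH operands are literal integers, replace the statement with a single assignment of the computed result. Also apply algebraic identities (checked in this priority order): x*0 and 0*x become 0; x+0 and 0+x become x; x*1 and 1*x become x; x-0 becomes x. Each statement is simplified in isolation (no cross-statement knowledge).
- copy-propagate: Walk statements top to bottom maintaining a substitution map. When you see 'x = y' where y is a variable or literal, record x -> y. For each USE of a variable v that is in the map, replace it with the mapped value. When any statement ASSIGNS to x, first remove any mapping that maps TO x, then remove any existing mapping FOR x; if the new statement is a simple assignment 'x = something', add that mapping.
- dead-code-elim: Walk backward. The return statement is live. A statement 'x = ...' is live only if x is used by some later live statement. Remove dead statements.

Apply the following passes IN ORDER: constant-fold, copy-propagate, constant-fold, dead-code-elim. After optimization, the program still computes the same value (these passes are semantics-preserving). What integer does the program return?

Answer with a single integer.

Answer: -6

Derivation:
Initial IR:
  b = 5
  d = 1 - 7
  y = 3
  z = 5 * 1
  t = z * d
  v = 4
  x = 5
  return d
After constant-fold (8 stmts):
  b = 5
  d = -6
  y = 3
  z = 5
  t = z * d
  v = 4
  x = 5
  return d
After copy-propagate (8 stmts):
  b = 5
  d = -6
  y = 3
  z = 5
  t = 5 * -6
  v = 4
  x = 5
  return -6
After constant-fold (8 stmts):
  b = 5
  d = -6
  y = 3
  z = 5
  t = -30
  v = 4
  x = 5
  return -6
After dead-code-elim (1 stmts):
  return -6
Evaluate:
  b = 5  =>  b = 5
  d = 1 - 7  =>  d = -6
  y = 3  =>  y = 3
  z = 5 * 1  =>  z = 5
  t = z * d  =>  t = -30
  v = 4  =>  v = 4
  x = 5  =>  x = 5
  return d = -6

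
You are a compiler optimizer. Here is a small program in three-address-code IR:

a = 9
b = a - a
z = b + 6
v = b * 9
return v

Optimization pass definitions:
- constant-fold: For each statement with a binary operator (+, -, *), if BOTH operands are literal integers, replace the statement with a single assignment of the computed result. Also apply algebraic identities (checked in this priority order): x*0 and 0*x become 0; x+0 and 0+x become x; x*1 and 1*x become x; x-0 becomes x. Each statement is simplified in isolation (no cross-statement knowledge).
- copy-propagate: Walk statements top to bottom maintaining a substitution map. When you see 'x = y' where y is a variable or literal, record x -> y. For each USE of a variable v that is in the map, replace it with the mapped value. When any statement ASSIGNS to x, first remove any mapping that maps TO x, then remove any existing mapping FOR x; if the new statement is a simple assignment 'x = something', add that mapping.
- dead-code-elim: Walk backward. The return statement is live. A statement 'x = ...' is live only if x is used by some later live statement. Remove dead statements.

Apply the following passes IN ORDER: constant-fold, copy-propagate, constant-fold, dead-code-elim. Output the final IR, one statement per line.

Initial IR:
  a = 9
  b = a - a
  z = b + 6
  v = b * 9
  return v
After constant-fold (5 stmts):
  a = 9
  b = a - a
  z = b + 6
  v = b * 9
  return v
After copy-propagate (5 stmts):
  a = 9
  b = 9 - 9
  z = b + 6
  v = b * 9
  return v
After constant-fold (5 stmts):
  a = 9
  b = 0
  z = b + 6
  v = b * 9
  return v
After dead-code-elim (3 stmts):
  b = 0
  v = b * 9
  return v

Answer: b = 0
v = b * 9
return v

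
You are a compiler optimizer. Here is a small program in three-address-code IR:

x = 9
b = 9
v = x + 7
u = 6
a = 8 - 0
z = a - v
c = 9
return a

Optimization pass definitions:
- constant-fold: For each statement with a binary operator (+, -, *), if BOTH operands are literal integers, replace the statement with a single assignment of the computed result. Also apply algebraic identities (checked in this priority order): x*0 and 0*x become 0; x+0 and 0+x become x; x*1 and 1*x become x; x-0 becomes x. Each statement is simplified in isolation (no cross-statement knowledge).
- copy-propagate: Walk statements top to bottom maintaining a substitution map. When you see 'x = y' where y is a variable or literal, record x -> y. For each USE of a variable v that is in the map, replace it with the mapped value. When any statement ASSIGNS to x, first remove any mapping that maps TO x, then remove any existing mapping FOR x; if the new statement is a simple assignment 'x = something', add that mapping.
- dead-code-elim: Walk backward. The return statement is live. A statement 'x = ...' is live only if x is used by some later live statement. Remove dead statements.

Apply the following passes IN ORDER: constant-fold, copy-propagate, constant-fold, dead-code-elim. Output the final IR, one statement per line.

Initial IR:
  x = 9
  b = 9
  v = x + 7
  u = 6
  a = 8 - 0
  z = a - v
  c = 9
  return a
After constant-fold (8 stmts):
  x = 9
  b = 9
  v = x + 7
  u = 6
  a = 8
  z = a - v
  c = 9
  return a
After copy-propagate (8 stmts):
  x = 9
  b = 9
  v = 9 + 7
  u = 6
  a = 8
  z = 8 - v
  c = 9
  return 8
After constant-fold (8 stmts):
  x = 9
  b = 9
  v = 16
  u = 6
  a = 8
  z = 8 - v
  c = 9
  return 8
After dead-code-elim (1 stmts):
  return 8

Answer: return 8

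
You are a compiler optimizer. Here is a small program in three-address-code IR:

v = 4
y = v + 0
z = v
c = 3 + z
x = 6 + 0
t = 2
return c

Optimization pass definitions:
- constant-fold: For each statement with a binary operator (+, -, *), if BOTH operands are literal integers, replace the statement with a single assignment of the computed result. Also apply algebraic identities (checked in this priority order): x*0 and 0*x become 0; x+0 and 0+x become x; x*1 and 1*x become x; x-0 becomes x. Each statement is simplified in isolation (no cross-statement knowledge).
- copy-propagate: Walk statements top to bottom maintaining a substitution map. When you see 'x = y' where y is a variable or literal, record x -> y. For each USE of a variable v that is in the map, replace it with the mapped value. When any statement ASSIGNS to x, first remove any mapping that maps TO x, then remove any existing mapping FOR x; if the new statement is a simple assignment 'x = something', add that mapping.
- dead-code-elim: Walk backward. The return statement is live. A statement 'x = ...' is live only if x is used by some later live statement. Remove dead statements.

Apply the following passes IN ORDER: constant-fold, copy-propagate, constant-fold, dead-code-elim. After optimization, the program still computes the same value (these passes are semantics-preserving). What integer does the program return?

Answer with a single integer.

Answer: 7

Derivation:
Initial IR:
  v = 4
  y = v + 0
  z = v
  c = 3 + z
  x = 6 + 0
  t = 2
  return c
After constant-fold (7 stmts):
  v = 4
  y = v
  z = v
  c = 3 + z
  x = 6
  t = 2
  return c
After copy-propagate (7 stmts):
  v = 4
  y = 4
  z = 4
  c = 3 + 4
  x = 6
  t = 2
  return c
After constant-fold (7 stmts):
  v = 4
  y = 4
  z = 4
  c = 7
  x = 6
  t = 2
  return c
After dead-code-elim (2 stmts):
  c = 7
  return c
Evaluate:
  v = 4  =>  v = 4
  y = v + 0  =>  y = 4
  z = v  =>  z = 4
  c = 3 + z  =>  c = 7
  x = 6 + 0  =>  x = 6
  t = 2  =>  t = 2
  return c = 7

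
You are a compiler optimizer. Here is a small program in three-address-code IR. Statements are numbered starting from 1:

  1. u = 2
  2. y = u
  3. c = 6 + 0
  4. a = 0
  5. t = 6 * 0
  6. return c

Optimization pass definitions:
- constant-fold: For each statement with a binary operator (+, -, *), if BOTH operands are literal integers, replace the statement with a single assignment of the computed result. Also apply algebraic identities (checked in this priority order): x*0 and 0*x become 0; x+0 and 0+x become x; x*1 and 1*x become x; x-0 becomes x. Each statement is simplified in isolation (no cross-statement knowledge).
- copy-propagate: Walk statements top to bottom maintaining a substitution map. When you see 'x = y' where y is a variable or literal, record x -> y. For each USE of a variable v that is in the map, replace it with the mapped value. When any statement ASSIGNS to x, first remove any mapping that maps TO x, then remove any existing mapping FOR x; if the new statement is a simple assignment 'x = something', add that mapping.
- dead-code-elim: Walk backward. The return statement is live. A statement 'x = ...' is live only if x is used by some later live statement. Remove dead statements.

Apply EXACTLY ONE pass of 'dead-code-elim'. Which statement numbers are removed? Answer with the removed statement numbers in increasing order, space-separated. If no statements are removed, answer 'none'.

Answer: 1 2 4 5

Derivation:
Backward liveness scan:
Stmt 1 'u = 2': DEAD (u not in live set [])
Stmt 2 'y = u': DEAD (y not in live set [])
Stmt 3 'c = 6 + 0': KEEP (c is live); live-in = []
Stmt 4 'a = 0': DEAD (a not in live set ['c'])
Stmt 5 't = 6 * 0': DEAD (t not in live set ['c'])
Stmt 6 'return c': KEEP (return); live-in = ['c']
Removed statement numbers: [1, 2, 4, 5]
Surviving IR:
  c = 6 + 0
  return c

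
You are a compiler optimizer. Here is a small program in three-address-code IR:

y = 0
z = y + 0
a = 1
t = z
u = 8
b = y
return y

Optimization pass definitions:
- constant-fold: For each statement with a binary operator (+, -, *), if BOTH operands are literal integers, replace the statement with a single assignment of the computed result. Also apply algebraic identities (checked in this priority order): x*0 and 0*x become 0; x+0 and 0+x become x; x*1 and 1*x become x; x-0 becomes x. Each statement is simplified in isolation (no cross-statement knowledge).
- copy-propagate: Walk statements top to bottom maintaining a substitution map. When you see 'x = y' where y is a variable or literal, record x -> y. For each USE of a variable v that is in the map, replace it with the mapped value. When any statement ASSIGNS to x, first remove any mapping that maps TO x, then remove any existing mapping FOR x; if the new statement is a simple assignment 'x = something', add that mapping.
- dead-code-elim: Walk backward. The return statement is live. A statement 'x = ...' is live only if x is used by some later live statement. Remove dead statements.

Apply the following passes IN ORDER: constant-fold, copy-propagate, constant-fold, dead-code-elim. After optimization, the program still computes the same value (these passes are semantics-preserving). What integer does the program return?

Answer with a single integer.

Answer: 0

Derivation:
Initial IR:
  y = 0
  z = y + 0
  a = 1
  t = z
  u = 8
  b = y
  return y
After constant-fold (7 stmts):
  y = 0
  z = y
  a = 1
  t = z
  u = 8
  b = y
  return y
After copy-propagate (7 stmts):
  y = 0
  z = 0
  a = 1
  t = 0
  u = 8
  b = 0
  return 0
After constant-fold (7 stmts):
  y = 0
  z = 0
  a = 1
  t = 0
  u = 8
  b = 0
  return 0
After dead-code-elim (1 stmts):
  return 0
Evaluate:
  y = 0  =>  y = 0
  z = y + 0  =>  z = 0
  a = 1  =>  a = 1
  t = z  =>  t = 0
  u = 8  =>  u = 8
  b = y  =>  b = 0
  return y = 0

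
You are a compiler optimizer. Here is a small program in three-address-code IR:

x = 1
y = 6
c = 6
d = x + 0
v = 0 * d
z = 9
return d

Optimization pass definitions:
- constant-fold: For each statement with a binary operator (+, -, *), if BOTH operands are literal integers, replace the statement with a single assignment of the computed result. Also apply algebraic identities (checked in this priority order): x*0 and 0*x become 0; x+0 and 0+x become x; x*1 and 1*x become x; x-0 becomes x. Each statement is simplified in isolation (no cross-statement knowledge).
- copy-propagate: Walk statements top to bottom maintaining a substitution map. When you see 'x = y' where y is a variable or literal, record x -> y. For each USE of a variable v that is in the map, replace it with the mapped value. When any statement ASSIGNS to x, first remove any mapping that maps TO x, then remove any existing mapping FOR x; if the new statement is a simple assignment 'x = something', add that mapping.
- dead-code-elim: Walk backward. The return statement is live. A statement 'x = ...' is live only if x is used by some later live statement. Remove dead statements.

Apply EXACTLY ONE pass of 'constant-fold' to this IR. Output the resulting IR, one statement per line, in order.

Applying constant-fold statement-by-statement:
  [1] x = 1  (unchanged)
  [2] y = 6  (unchanged)
  [3] c = 6  (unchanged)
  [4] d = x + 0  -> d = x
  [5] v = 0 * d  -> v = 0
  [6] z = 9  (unchanged)
  [7] return d  (unchanged)
Result (7 stmts):
  x = 1
  y = 6
  c = 6
  d = x
  v = 0
  z = 9
  return d

Answer: x = 1
y = 6
c = 6
d = x
v = 0
z = 9
return d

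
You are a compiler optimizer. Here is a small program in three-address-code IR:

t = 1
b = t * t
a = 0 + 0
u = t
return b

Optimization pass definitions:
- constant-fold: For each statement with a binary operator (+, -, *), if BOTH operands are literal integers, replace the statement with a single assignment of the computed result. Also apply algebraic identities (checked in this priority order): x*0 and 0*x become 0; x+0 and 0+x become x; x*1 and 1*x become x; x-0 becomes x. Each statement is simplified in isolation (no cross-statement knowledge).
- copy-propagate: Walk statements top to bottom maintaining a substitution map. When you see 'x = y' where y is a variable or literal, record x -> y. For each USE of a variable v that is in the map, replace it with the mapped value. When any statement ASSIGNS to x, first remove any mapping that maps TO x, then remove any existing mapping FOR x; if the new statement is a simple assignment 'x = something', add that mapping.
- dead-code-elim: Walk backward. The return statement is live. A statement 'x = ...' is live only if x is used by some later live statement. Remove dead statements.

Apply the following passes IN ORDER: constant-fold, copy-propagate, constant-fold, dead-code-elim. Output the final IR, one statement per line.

Initial IR:
  t = 1
  b = t * t
  a = 0 + 0
  u = t
  return b
After constant-fold (5 stmts):
  t = 1
  b = t * t
  a = 0
  u = t
  return b
After copy-propagate (5 stmts):
  t = 1
  b = 1 * 1
  a = 0
  u = 1
  return b
After constant-fold (5 stmts):
  t = 1
  b = 1
  a = 0
  u = 1
  return b
After dead-code-elim (2 stmts):
  b = 1
  return b

Answer: b = 1
return b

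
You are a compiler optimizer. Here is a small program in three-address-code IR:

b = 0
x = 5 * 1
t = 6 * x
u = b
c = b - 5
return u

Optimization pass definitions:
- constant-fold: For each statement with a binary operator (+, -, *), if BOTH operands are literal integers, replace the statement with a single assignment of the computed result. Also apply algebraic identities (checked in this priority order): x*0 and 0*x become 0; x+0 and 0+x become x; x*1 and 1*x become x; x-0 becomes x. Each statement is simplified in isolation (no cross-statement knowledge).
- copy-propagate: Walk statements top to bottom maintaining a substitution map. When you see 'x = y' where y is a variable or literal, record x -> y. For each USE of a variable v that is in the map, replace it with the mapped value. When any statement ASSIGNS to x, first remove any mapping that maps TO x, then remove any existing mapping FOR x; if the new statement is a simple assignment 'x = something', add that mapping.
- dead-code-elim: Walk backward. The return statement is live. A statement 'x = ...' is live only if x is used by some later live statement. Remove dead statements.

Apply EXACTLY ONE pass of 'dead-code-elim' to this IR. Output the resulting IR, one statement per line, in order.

Applying dead-code-elim statement-by-statement:
  [6] return u  -> KEEP (return); live=['u']
  [5] c = b - 5  -> DEAD (c not live)
  [4] u = b  -> KEEP; live=['b']
  [3] t = 6 * x  -> DEAD (t not live)
  [2] x = 5 * 1  -> DEAD (x not live)
  [1] b = 0  -> KEEP; live=[]
Result (3 stmts):
  b = 0
  u = b
  return u

Answer: b = 0
u = b
return u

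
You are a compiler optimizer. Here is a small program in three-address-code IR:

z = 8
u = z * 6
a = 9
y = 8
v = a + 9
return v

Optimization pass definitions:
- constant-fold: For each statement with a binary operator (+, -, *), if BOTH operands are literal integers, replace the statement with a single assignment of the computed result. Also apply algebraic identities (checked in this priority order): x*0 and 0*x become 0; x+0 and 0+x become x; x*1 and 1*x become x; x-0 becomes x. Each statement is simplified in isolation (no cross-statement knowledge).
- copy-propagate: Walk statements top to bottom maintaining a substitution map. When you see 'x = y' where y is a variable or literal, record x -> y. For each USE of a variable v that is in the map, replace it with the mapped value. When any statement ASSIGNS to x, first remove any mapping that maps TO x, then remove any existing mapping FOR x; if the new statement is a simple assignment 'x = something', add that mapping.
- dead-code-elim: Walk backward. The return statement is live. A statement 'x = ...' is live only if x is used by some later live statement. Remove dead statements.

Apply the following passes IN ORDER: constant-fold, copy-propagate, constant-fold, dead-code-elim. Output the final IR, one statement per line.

Initial IR:
  z = 8
  u = z * 6
  a = 9
  y = 8
  v = a + 9
  return v
After constant-fold (6 stmts):
  z = 8
  u = z * 6
  a = 9
  y = 8
  v = a + 9
  return v
After copy-propagate (6 stmts):
  z = 8
  u = 8 * 6
  a = 9
  y = 8
  v = 9 + 9
  return v
After constant-fold (6 stmts):
  z = 8
  u = 48
  a = 9
  y = 8
  v = 18
  return v
After dead-code-elim (2 stmts):
  v = 18
  return v

Answer: v = 18
return v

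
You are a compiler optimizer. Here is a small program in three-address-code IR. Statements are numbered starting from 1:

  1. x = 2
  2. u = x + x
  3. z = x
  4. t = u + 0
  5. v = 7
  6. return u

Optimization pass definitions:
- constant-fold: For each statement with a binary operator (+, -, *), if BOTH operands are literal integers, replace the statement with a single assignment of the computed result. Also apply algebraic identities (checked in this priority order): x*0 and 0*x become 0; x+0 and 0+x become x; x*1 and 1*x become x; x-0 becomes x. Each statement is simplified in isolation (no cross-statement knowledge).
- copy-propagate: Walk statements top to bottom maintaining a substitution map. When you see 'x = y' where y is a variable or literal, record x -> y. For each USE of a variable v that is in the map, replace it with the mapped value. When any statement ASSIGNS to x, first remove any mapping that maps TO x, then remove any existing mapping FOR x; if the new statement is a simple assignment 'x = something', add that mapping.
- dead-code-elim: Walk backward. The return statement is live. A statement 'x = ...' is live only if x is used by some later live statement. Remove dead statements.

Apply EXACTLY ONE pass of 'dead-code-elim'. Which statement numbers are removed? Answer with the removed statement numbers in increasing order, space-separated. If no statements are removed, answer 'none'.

Answer: 3 4 5

Derivation:
Backward liveness scan:
Stmt 1 'x = 2': KEEP (x is live); live-in = []
Stmt 2 'u = x + x': KEEP (u is live); live-in = ['x']
Stmt 3 'z = x': DEAD (z not in live set ['u'])
Stmt 4 't = u + 0': DEAD (t not in live set ['u'])
Stmt 5 'v = 7': DEAD (v not in live set ['u'])
Stmt 6 'return u': KEEP (return); live-in = ['u']
Removed statement numbers: [3, 4, 5]
Surviving IR:
  x = 2
  u = x + x
  return u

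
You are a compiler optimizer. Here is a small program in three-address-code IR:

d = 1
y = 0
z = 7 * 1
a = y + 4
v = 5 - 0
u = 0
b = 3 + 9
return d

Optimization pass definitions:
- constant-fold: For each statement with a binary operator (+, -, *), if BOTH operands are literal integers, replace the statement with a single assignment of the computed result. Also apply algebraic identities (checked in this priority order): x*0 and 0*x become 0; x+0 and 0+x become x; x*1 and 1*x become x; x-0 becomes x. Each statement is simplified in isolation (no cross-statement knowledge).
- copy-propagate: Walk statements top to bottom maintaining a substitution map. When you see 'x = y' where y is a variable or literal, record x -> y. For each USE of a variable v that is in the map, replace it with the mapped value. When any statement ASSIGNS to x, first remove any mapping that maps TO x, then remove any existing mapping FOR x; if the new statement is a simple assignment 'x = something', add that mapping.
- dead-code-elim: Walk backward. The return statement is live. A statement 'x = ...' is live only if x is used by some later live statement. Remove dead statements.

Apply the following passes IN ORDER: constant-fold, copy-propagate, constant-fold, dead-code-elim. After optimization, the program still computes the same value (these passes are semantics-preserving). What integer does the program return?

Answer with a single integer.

Answer: 1

Derivation:
Initial IR:
  d = 1
  y = 0
  z = 7 * 1
  a = y + 4
  v = 5 - 0
  u = 0
  b = 3 + 9
  return d
After constant-fold (8 stmts):
  d = 1
  y = 0
  z = 7
  a = y + 4
  v = 5
  u = 0
  b = 12
  return d
After copy-propagate (8 stmts):
  d = 1
  y = 0
  z = 7
  a = 0 + 4
  v = 5
  u = 0
  b = 12
  return 1
After constant-fold (8 stmts):
  d = 1
  y = 0
  z = 7
  a = 4
  v = 5
  u = 0
  b = 12
  return 1
After dead-code-elim (1 stmts):
  return 1
Evaluate:
  d = 1  =>  d = 1
  y = 0  =>  y = 0
  z = 7 * 1  =>  z = 7
  a = y + 4  =>  a = 4
  v = 5 - 0  =>  v = 5
  u = 0  =>  u = 0
  b = 3 + 9  =>  b = 12
  return d = 1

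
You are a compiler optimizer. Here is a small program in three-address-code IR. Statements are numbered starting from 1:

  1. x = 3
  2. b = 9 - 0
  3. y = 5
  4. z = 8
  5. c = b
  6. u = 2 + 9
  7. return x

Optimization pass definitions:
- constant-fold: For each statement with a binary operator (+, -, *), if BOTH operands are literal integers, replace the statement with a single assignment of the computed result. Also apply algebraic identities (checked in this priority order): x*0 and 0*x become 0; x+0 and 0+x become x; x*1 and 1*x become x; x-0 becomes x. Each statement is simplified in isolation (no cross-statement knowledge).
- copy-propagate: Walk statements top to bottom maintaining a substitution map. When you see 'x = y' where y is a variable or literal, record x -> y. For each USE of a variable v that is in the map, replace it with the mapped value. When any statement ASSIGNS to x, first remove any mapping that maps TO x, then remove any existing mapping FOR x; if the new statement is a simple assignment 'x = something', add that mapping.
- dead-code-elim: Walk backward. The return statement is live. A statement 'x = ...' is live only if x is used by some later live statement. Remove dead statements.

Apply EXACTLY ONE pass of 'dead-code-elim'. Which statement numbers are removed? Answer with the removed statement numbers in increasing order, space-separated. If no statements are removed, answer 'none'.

Answer: 2 3 4 5 6

Derivation:
Backward liveness scan:
Stmt 1 'x = 3': KEEP (x is live); live-in = []
Stmt 2 'b = 9 - 0': DEAD (b not in live set ['x'])
Stmt 3 'y = 5': DEAD (y not in live set ['x'])
Stmt 4 'z = 8': DEAD (z not in live set ['x'])
Stmt 5 'c = b': DEAD (c not in live set ['x'])
Stmt 6 'u = 2 + 9': DEAD (u not in live set ['x'])
Stmt 7 'return x': KEEP (return); live-in = ['x']
Removed statement numbers: [2, 3, 4, 5, 6]
Surviving IR:
  x = 3
  return x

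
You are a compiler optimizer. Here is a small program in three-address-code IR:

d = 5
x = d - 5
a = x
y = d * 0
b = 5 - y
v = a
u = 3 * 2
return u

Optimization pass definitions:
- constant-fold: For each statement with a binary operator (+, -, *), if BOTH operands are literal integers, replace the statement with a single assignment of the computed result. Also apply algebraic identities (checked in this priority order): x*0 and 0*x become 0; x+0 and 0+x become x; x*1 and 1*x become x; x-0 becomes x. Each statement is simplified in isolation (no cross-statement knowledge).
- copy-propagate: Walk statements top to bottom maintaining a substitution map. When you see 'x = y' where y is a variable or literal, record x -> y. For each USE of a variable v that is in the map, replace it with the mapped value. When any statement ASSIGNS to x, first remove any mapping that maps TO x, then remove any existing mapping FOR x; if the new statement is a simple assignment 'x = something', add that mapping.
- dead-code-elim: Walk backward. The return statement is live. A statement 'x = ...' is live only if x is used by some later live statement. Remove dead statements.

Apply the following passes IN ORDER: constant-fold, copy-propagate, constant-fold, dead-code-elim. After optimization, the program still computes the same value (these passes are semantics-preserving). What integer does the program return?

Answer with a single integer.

Initial IR:
  d = 5
  x = d - 5
  a = x
  y = d * 0
  b = 5 - y
  v = a
  u = 3 * 2
  return u
After constant-fold (8 stmts):
  d = 5
  x = d - 5
  a = x
  y = 0
  b = 5 - y
  v = a
  u = 6
  return u
After copy-propagate (8 stmts):
  d = 5
  x = 5 - 5
  a = x
  y = 0
  b = 5 - 0
  v = x
  u = 6
  return 6
After constant-fold (8 stmts):
  d = 5
  x = 0
  a = x
  y = 0
  b = 5
  v = x
  u = 6
  return 6
After dead-code-elim (1 stmts):
  return 6
Evaluate:
  d = 5  =>  d = 5
  x = d - 5  =>  x = 0
  a = x  =>  a = 0
  y = d * 0  =>  y = 0
  b = 5 - y  =>  b = 5
  v = a  =>  v = 0
  u = 3 * 2  =>  u = 6
  return u = 6

Answer: 6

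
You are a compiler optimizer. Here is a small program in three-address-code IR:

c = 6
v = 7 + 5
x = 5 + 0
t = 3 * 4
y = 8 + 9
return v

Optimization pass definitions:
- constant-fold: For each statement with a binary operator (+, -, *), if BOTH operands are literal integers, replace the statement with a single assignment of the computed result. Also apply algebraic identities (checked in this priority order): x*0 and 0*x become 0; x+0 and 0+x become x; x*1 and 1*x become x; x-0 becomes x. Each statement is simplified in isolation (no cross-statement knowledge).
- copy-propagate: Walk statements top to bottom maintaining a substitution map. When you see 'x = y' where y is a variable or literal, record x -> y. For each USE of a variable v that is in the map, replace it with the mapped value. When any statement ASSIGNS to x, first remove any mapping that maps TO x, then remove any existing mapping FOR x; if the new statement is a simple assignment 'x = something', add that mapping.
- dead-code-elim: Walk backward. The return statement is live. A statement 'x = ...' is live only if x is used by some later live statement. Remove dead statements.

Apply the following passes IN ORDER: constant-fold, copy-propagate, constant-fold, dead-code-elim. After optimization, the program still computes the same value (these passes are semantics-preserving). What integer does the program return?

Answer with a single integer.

Answer: 12

Derivation:
Initial IR:
  c = 6
  v = 7 + 5
  x = 5 + 0
  t = 3 * 4
  y = 8 + 9
  return v
After constant-fold (6 stmts):
  c = 6
  v = 12
  x = 5
  t = 12
  y = 17
  return v
After copy-propagate (6 stmts):
  c = 6
  v = 12
  x = 5
  t = 12
  y = 17
  return 12
After constant-fold (6 stmts):
  c = 6
  v = 12
  x = 5
  t = 12
  y = 17
  return 12
After dead-code-elim (1 stmts):
  return 12
Evaluate:
  c = 6  =>  c = 6
  v = 7 + 5  =>  v = 12
  x = 5 + 0  =>  x = 5
  t = 3 * 4  =>  t = 12
  y = 8 + 9  =>  y = 17
  return v = 12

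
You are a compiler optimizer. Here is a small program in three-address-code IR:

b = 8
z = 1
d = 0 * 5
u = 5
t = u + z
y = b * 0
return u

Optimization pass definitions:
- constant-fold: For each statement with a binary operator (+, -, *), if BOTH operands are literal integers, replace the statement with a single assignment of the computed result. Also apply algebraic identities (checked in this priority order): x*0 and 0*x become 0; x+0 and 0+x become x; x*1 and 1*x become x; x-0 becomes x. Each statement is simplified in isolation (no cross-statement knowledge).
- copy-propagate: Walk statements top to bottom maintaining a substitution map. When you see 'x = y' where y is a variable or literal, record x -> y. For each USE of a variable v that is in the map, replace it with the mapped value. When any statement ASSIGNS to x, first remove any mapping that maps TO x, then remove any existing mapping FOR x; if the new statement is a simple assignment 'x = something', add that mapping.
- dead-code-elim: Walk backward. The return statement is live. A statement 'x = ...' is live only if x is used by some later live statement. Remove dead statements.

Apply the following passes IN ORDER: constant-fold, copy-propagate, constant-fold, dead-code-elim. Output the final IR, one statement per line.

Answer: return 5

Derivation:
Initial IR:
  b = 8
  z = 1
  d = 0 * 5
  u = 5
  t = u + z
  y = b * 0
  return u
After constant-fold (7 stmts):
  b = 8
  z = 1
  d = 0
  u = 5
  t = u + z
  y = 0
  return u
After copy-propagate (7 stmts):
  b = 8
  z = 1
  d = 0
  u = 5
  t = 5 + 1
  y = 0
  return 5
After constant-fold (7 stmts):
  b = 8
  z = 1
  d = 0
  u = 5
  t = 6
  y = 0
  return 5
After dead-code-elim (1 stmts):
  return 5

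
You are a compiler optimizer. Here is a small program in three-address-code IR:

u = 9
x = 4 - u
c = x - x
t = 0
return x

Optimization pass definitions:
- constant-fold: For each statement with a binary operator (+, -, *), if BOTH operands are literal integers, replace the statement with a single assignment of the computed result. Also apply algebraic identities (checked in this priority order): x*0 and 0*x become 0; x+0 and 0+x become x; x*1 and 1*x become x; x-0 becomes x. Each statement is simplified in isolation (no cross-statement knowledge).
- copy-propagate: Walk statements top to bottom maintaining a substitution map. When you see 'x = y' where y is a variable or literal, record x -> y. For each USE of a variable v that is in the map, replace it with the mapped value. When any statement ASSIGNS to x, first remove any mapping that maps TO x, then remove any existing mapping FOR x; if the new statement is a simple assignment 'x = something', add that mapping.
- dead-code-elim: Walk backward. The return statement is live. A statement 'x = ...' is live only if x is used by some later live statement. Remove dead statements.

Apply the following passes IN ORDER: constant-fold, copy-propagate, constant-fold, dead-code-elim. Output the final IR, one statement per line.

Initial IR:
  u = 9
  x = 4 - u
  c = x - x
  t = 0
  return x
After constant-fold (5 stmts):
  u = 9
  x = 4 - u
  c = x - x
  t = 0
  return x
After copy-propagate (5 stmts):
  u = 9
  x = 4 - 9
  c = x - x
  t = 0
  return x
After constant-fold (5 stmts):
  u = 9
  x = -5
  c = x - x
  t = 0
  return x
After dead-code-elim (2 stmts):
  x = -5
  return x

Answer: x = -5
return x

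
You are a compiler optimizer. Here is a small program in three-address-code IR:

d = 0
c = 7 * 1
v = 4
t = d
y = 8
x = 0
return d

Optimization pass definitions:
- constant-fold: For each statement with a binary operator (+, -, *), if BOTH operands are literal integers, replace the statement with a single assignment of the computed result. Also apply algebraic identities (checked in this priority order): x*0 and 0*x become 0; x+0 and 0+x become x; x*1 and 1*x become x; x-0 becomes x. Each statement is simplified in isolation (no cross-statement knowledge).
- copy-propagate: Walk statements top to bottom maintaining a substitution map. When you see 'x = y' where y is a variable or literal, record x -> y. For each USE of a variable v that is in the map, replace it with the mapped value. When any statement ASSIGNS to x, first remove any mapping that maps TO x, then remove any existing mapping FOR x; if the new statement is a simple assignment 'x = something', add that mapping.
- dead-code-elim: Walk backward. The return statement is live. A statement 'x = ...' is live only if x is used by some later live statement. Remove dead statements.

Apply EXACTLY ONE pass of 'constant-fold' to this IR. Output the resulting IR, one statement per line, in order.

Applying constant-fold statement-by-statement:
  [1] d = 0  (unchanged)
  [2] c = 7 * 1  -> c = 7
  [3] v = 4  (unchanged)
  [4] t = d  (unchanged)
  [5] y = 8  (unchanged)
  [6] x = 0  (unchanged)
  [7] return d  (unchanged)
Result (7 stmts):
  d = 0
  c = 7
  v = 4
  t = d
  y = 8
  x = 0
  return d

Answer: d = 0
c = 7
v = 4
t = d
y = 8
x = 0
return d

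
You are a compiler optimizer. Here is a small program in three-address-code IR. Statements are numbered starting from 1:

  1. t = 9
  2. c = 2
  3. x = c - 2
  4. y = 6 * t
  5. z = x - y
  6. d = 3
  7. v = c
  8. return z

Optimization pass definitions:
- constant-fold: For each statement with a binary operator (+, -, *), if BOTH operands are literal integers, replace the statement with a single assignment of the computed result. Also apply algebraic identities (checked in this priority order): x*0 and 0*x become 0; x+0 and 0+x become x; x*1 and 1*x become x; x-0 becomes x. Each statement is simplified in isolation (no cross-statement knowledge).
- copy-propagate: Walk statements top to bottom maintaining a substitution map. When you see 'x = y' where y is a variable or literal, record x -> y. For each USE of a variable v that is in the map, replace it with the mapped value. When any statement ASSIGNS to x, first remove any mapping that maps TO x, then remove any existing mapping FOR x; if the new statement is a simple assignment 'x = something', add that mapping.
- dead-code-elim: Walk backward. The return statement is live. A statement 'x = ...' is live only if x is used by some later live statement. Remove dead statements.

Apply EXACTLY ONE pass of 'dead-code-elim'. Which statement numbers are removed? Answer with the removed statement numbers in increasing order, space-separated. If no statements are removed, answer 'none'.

Answer: 6 7

Derivation:
Backward liveness scan:
Stmt 1 't = 9': KEEP (t is live); live-in = []
Stmt 2 'c = 2': KEEP (c is live); live-in = ['t']
Stmt 3 'x = c - 2': KEEP (x is live); live-in = ['c', 't']
Stmt 4 'y = 6 * t': KEEP (y is live); live-in = ['t', 'x']
Stmt 5 'z = x - y': KEEP (z is live); live-in = ['x', 'y']
Stmt 6 'd = 3': DEAD (d not in live set ['z'])
Stmt 7 'v = c': DEAD (v not in live set ['z'])
Stmt 8 'return z': KEEP (return); live-in = ['z']
Removed statement numbers: [6, 7]
Surviving IR:
  t = 9
  c = 2
  x = c - 2
  y = 6 * t
  z = x - y
  return z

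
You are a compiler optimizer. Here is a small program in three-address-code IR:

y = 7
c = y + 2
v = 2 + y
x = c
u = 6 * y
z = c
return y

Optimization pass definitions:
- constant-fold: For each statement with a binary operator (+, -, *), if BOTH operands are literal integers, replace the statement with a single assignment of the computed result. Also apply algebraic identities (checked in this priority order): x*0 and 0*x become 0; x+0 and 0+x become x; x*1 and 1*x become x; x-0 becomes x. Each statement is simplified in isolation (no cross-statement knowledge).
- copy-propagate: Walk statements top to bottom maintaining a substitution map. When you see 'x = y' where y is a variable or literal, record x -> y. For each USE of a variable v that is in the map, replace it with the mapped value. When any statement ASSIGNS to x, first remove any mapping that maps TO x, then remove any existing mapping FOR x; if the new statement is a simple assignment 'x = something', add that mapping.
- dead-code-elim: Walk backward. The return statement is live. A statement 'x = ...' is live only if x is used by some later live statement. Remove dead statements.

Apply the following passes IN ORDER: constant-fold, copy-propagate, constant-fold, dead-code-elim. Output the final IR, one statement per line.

Answer: return 7

Derivation:
Initial IR:
  y = 7
  c = y + 2
  v = 2 + y
  x = c
  u = 6 * y
  z = c
  return y
After constant-fold (7 stmts):
  y = 7
  c = y + 2
  v = 2 + y
  x = c
  u = 6 * y
  z = c
  return y
After copy-propagate (7 stmts):
  y = 7
  c = 7 + 2
  v = 2 + 7
  x = c
  u = 6 * 7
  z = c
  return 7
After constant-fold (7 stmts):
  y = 7
  c = 9
  v = 9
  x = c
  u = 42
  z = c
  return 7
After dead-code-elim (1 stmts):
  return 7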